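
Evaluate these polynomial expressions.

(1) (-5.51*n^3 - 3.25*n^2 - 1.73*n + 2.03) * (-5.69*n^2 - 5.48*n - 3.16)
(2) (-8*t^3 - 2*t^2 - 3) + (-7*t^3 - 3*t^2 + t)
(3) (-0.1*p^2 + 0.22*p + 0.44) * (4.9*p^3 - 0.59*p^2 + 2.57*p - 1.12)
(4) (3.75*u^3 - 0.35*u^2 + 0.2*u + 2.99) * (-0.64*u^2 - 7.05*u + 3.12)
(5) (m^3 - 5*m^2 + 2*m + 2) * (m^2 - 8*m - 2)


(1) = 31.3519*n^5 + 48.6873*n^4 + 45.0653*n^3 + 8.1997*n^2 - 5.6576*n - 6.4148
(2) = -15*t^3 - 5*t^2 + t - 3
(3) = -0.49*p^5 + 1.137*p^4 + 1.7692*p^3 + 0.4178*p^2 + 0.8844*p - 0.4928
(4) = -2.4*u^5 - 26.2135*u^4 + 14.0395*u^3 - 4.4156*u^2 - 20.4555*u + 9.3288
(5) = m^5 - 13*m^4 + 40*m^3 - 4*m^2 - 20*m - 4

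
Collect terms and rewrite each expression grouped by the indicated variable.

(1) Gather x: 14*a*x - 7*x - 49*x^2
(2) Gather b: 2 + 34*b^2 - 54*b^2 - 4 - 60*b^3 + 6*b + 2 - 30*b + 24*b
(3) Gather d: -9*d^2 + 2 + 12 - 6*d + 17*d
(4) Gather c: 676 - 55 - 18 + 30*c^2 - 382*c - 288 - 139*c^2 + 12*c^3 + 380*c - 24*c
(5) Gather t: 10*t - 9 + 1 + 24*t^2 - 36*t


(1) = -49*x^2 + x*(14*a - 7)
(2) = -60*b^3 - 20*b^2
(3) = -9*d^2 + 11*d + 14
(4) = 12*c^3 - 109*c^2 - 26*c + 315
(5) = 24*t^2 - 26*t - 8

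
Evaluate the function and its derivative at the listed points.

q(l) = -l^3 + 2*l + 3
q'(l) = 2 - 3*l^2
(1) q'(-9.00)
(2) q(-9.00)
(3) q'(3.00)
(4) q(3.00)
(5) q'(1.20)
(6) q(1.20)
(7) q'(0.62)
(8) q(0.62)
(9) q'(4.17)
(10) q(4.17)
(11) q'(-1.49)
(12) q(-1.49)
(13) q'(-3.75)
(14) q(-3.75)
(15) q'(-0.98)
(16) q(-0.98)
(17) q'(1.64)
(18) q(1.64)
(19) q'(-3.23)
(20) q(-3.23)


(1) = -241.00
(2) = 714.00
(3) = -25.00
(4) = -18.00
(5) = -2.32
(6) = 3.67
(7) = 0.85
(8) = 4.00
(9) = -50.17
(10) = -61.17
(11) = -4.66
(12) = 3.33
(13) = -40.19
(14) = 48.23
(15) = -0.88
(16) = 1.98
(17) = -6.07
(18) = 1.87
(19) = -29.30
(20) = 30.24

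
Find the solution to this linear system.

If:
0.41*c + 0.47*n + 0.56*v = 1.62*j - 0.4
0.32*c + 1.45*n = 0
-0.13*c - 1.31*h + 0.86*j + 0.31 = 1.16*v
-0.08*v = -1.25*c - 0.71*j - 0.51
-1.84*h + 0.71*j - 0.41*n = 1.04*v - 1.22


Then:
c = -0.32
h = 1.34
j = -0.31
n = 0.07
v = -1.45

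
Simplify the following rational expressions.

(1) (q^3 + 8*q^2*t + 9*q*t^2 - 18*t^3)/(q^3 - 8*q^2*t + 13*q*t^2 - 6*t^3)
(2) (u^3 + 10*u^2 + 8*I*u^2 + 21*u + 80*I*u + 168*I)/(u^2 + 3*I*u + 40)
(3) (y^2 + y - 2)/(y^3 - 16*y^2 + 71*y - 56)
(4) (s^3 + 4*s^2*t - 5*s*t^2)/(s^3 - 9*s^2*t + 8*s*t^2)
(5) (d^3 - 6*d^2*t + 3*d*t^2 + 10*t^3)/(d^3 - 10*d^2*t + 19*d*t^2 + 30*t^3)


(1) = (q^2 + 9*q*t + 18*t^2)/(q^2 - 7*q*t + 6*t^2)
(2) = (u^2 + 10*u + 21)/(u - 5*I)
(3) = (y + 2)/(y^2 - 15*y + 56)
(4) = (s + 5*t)/(s - 8*t)
(5) = (-d + 2*t)/(-d + 6*t)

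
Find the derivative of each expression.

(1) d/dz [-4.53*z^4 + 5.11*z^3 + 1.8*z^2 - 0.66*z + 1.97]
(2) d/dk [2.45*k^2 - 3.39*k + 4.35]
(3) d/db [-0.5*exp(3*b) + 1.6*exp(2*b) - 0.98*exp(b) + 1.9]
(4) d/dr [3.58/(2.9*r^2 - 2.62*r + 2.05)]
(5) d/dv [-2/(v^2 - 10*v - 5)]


(1) = -18.12*z^3 + 15.33*z^2 + 3.6*z - 0.66
(2) = 4.9*k - 3.39
(3) = (-1.5*exp(2*b) + 3.2*exp(b) - 0.98)*exp(b)
(4) = (9.3796 - 20.764*r)/(2.9*r^2 - 2.62*r + 2.05)^2
(5) = 4*(v - 5)/(-v^2 + 10*v + 5)^2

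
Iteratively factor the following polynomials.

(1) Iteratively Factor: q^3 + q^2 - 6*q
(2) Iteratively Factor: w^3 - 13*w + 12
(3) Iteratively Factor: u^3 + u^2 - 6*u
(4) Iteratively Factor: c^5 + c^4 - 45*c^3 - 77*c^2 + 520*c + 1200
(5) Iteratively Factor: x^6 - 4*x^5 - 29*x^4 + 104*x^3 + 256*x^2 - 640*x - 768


(1) = (q - 2)*(q^2 + 3*q) = q*(q - 2)*(q + 3)
(2) = (w - 3)*(w^2 + 3*w - 4) = (w - 3)*(w - 1)*(w + 4)
(3) = (u - 2)*(u^2 + 3*u) = (u - 2)*(u + 3)*(u)
(4) = (c - 5)*(c^4 + 6*c^3 - 15*c^2 - 152*c - 240) = (c - 5)^2*(c^3 + 11*c^2 + 40*c + 48) = (c - 5)^2*(c + 3)*(c^2 + 8*c + 16) = (c - 5)^2*(c + 3)*(c + 4)*(c + 4)
(5) = (x + 4)*(x^5 - 8*x^4 + 3*x^3 + 92*x^2 - 112*x - 192) = (x + 3)*(x + 4)*(x^4 - 11*x^3 + 36*x^2 - 16*x - 64) = (x - 4)*(x + 3)*(x + 4)*(x^3 - 7*x^2 + 8*x + 16) = (x - 4)^2*(x + 3)*(x + 4)*(x^2 - 3*x - 4) = (x - 4)^2*(x + 1)*(x + 3)*(x + 4)*(x - 4)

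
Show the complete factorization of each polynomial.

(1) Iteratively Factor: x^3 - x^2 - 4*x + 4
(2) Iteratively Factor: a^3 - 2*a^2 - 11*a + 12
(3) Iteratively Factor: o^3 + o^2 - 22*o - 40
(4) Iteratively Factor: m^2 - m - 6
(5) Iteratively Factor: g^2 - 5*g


(1) = (x + 2)*(x^2 - 3*x + 2) = (x - 1)*(x + 2)*(x - 2)
(2) = (a - 1)*(a^2 - a - 12) = (a - 1)*(a + 3)*(a - 4)
(3) = (o + 4)*(o^2 - 3*o - 10) = (o - 5)*(o + 4)*(o + 2)
(4) = (m - 3)*(m + 2)
(5) = (g)*(g - 5)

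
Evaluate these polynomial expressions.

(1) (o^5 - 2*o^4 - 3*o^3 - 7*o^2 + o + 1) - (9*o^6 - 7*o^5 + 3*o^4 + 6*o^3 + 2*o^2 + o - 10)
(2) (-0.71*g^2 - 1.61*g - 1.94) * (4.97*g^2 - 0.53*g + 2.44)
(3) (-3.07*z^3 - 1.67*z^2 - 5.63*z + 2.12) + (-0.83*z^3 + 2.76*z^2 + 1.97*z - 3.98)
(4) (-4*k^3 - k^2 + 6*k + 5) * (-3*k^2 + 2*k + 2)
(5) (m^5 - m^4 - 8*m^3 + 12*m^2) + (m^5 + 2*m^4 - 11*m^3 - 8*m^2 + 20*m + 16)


(1) = -9*o^6 + 8*o^5 - 5*o^4 - 9*o^3 - 9*o^2 + 11
(2) = -3.5287*g^4 - 7.6254*g^3 - 10.5209*g^2 - 2.9002*g - 4.7336
(3) = -3.9*z^3 + 1.09*z^2 - 3.66*z - 1.86
(4) = 12*k^5 - 5*k^4 - 28*k^3 - 5*k^2 + 22*k + 10
(5) = 2*m^5 + m^4 - 19*m^3 + 4*m^2 + 20*m + 16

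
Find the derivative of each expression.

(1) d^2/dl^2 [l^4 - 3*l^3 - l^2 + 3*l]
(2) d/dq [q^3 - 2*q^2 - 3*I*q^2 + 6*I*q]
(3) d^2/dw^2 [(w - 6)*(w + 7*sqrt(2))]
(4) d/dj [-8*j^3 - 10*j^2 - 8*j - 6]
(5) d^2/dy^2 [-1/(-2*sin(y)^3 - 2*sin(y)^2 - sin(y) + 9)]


(1) = 12*l^2 - 18*l - 2
(2) = 3*q^2 - 4*q - 6*I*q + 6*I
(3) = 2
(4) = -24*j^2 - 20*j - 8
(5) = (-36*sin(y)^6 - 44*sin(y)^5 + 28*sin(y)^4 - 104*sin(y)^3 - 37*sin(y)^2 + 111*sin(y) + 38)/(2*sin(y)^3 + 2*sin(y)^2 + sin(y) - 9)^3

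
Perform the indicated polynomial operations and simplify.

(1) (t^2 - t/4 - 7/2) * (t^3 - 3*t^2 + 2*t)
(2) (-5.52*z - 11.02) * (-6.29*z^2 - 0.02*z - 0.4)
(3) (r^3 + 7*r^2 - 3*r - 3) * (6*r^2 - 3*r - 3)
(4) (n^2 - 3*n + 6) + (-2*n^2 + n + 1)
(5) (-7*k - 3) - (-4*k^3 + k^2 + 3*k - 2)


(1) = t^5 - 13*t^4/4 - 3*t^3/4 + 10*t^2 - 7*t
(2) = 34.7208*z^3 + 69.4262*z^2 + 2.4284*z + 4.408
(3) = 6*r^5 + 39*r^4 - 42*r^3 - 30*r^2 + 18*r + 9
(4) = -n^2 - 2*n + 7
(5) = 4*k^3 - k^2 - 10*k - 1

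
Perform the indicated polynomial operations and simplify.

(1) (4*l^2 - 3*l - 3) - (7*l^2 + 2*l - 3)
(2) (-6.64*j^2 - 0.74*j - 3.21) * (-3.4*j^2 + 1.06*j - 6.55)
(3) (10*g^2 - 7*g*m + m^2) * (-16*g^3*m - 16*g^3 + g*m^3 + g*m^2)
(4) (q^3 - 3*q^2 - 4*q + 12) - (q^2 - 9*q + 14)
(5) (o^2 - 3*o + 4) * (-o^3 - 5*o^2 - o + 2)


(1) = -3*l^2 - 5*l
(2) = 22.576*j^4 - 4.5224*j^3 + 53.6216*j^2 + 1.4444*j + 21.0255
(3) = -160*g^5*m - 160*g^5 + 112*g^4*m^2 + 112*g^4*m - 6*g^3*m^3 - 6*g^3*m^2 - 7*g^2*m^4 - 7*g^2*m^3 + g*m^5 + g*m^4
(4) = q^3 - 4*q^2 + 5*q - 2
(5) = -o^5 - 2*o^4 + 10*o^3 - 15*o^2 - 10*o + 8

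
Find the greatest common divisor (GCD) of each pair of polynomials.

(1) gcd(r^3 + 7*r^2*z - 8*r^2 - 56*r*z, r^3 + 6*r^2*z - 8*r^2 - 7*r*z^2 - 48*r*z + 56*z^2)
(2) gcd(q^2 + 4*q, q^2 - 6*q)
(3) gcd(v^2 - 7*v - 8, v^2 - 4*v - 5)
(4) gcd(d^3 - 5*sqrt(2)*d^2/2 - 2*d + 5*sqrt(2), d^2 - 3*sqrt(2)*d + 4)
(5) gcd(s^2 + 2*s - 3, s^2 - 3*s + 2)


(1) = gcd(r*(r - 8)*(r + 7*z), (r - 8)*(r - z)*(r + 7*z)) = r^2 + 7*r*z - 8*r - 56*z
(2) = gcd(q*(q + 4), q*(q - 6)) = q
(3) = gcd((v - 8)*(v + 1), (v - 5)*(v + 1)) = v + 1
(4) = gcd((d - 5*sqrt(2)/2)*(d - sqrt(2))*(d + sqrt(2)), (d - 2*sqrt(2))*(d - sqrt(2))) = d - sqrt(2)
(5) = gcd((s - 1)*(s + 3), (s - 2)*(s - 1)) = s - 1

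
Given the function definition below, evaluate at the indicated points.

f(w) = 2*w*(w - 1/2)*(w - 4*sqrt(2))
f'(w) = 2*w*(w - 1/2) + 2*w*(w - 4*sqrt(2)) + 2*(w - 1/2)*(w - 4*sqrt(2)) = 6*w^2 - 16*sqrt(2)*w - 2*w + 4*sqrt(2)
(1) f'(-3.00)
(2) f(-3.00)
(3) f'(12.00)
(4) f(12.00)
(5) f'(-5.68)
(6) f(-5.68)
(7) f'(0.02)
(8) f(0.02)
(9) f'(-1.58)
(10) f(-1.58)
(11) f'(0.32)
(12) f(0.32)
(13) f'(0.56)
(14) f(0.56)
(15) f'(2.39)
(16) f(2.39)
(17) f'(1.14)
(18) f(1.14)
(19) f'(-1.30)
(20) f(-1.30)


(1) = 133.54
(2) = -181.79
(3) = 574.13
(4) = 1750.71
(5) = 339.11
(6) = -795.90
(7) = 5.17
(8) = 0.11
(9) = 59.55
(10) = -47.57
(11) = -1.61
(12) = 0.61
(13) = -6.25
(14) = -0.34
(15) = -18.93
(16) = -29.51
(17) = -14.62
(18) = -6.59
(19) = 47.81
(20) = -32.56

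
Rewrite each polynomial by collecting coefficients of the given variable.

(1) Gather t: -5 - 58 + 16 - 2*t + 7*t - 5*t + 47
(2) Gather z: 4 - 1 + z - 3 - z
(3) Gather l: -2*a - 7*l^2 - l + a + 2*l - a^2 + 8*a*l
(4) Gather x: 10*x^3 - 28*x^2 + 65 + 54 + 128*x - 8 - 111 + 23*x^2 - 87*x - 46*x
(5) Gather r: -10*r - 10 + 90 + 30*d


(1) = 0
(2) = 0
(3) = -a^2 - a - 7*l^2 + l*(8*a + 1)
(4) = 10*x^3 - 5*x^2 - 5*x
(5) = 30*d - 10*r + 80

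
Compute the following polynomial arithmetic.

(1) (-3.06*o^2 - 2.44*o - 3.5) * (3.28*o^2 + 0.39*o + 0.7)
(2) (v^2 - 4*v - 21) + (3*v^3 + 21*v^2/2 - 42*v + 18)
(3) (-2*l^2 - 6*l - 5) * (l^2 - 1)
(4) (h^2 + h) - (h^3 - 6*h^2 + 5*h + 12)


(1) = -10.0368*o^4 - 9.1966*o^3 - 14.5736*o^2 - 3.073*o - 2.45
(2) = 3*v^3 + 23*v^2/2 - 46*v - 3
(3) = -2*l^4 - 6*l^3 - 3*l^2 + 6*l + 5
(4) = -h^3 + 7*h^2 - 4*h - 12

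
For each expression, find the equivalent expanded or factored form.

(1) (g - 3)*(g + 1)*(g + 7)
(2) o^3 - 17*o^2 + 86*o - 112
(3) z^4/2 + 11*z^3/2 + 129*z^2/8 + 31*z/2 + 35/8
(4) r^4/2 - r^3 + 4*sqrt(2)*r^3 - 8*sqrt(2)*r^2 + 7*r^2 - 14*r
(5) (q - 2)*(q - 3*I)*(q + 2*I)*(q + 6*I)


(1) = g^3 + 5*g^2 - 17*g - 21
(2) = (o - 8)*(o - 7)*(o - 2)
(3) = (z/2 + 1/2)*(z + 1/2)*(z + 5/2)*(z + 7)
(4) = r*(r/2 + sqrt(2)/2)*(r - 2)*(r + 7*sqrt(2))
(5) = q^4 - 2*q^3 + 5*I*q^3 + 12*q^2 - 10*I*q^2 - 24*q + 36*I*q - 72*I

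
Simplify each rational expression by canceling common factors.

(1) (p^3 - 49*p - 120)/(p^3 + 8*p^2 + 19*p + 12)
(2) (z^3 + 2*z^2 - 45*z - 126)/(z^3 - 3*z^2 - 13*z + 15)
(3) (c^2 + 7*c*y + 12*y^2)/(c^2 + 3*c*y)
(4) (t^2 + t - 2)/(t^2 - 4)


(1) = (p^2 - 3*p - 40)/(p^2 + 5*p + 4)
(2) = (z^2 - z - 42)/(z^2 - 6*z + 5)
(3) = (c + 4*y)/c
(4) = (t - 1)/(t - 2)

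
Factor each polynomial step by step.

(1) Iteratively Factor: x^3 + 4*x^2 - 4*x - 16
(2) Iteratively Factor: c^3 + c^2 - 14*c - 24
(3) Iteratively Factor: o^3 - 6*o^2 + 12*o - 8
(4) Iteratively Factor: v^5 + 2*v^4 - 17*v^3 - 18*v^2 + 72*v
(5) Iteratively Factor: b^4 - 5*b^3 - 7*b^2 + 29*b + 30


(1) = (x + 4)*(x^2 - 4) = (x - 2)*(x + 4)*(x + 2)
(2) = (c + 3)*(c^2 - 2*c - 8) = (c - 4)*(c + 3)*(c + 2)
(3) = (o - 2)*(o^2 - 4*o + 4) = (o - 2)^2*(o - 2)
(4) = (v)*(v^4 + 2*v^3 - 17*v^2 - 18*v + 72) = v*(v - 2)*(v^3 + 4*v^2 - 9*v - 36) = v*(v - 3)*(v - 2)*(v^2 + 7*v + 12) = v*(v - 3)*(v - 2)*(v + 4)*(v + 3)
(5) = (b + 2)*(b^3 - 7*b^2 + 7*b + 15) = (b + 1)*(b + 2)*(b^2 - 8*b + 15) = (b - 5)*(b + 1)*(b + 2)*(b - 3)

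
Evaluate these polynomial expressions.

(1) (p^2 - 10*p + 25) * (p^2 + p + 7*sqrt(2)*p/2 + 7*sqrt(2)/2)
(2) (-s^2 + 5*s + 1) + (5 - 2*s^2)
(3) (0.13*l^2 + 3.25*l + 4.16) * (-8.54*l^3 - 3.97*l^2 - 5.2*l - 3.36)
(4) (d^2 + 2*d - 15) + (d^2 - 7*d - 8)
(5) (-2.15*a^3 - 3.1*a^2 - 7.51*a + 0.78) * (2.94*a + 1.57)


(1) = p^4 - 9*p^3 + 7*sqrt(2)*p^3/2 - 63*sqrt(2)*p^2/2 + 15*p^2 + 25*p + 105*sqrt(2)*p/2 + 175*sqrt(2)/2
(2) = -3*s^2 + 5*s + 6
(3) = -1.1102*l^5 - 28.2711*l^4 - 49.1049*l^3 - 33.852*l^2 - 32.552*l - 13.9776
(4) = 2*d^2 - 5*d - 23
(5) = -6.321*a^4 - 12.4895*a^3 - 26.9464*a^2 - 9.4975*a + 1.2246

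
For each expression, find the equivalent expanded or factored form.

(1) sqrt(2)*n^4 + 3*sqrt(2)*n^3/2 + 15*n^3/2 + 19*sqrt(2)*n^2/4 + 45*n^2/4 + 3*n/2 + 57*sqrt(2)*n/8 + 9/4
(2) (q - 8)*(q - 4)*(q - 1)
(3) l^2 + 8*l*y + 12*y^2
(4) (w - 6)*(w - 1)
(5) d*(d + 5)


(1) = (n + 3/2)*(n + sqrt(2)/2)*(n + 3*sqrt(2))*(sqrt(2)*n + 1/2)
(2) = q^3 - 13*q^2 + 44*q - 32
(3) = (l + 2*y)*(l + 6*y)
(4) = w^2 - 7*w + 6
(5) = d^2 + 5*d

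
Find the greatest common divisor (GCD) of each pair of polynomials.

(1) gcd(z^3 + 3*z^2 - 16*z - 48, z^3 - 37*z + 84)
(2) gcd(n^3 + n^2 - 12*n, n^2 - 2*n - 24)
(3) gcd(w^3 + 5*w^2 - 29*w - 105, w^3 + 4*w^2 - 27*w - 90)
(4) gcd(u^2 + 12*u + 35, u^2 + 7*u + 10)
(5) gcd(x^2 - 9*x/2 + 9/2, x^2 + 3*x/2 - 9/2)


(1) = z - 4
(2) = n + 4
(3) = w^2 - 2*w - 15
(4) = u + 5
(5) = x - 3/2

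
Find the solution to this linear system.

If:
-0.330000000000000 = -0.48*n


Then:
n = 0.69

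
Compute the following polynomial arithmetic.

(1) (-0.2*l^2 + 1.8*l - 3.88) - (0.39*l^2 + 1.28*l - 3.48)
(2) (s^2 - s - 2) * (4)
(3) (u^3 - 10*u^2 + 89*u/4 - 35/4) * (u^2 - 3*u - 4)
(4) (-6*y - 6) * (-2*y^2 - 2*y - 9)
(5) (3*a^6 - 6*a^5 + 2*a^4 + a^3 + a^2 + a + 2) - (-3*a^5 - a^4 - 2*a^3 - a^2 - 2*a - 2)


(1) = -0.59*l^2 + 0.52*l - 0.4
(2) = 4*s^2 - 4*s - 8
(3) = u^5 - 13*u^4 + 193*u^3/4 - 71*u^2/2 - 251*u/4 + 35
(4) = 12*y^3 + 24*y^2 + 66*y + 54
(5) = 3*a^6 - 3*a^5 + 3*a^4 + 3*a^3 + 2*a^2 + 3*a + 4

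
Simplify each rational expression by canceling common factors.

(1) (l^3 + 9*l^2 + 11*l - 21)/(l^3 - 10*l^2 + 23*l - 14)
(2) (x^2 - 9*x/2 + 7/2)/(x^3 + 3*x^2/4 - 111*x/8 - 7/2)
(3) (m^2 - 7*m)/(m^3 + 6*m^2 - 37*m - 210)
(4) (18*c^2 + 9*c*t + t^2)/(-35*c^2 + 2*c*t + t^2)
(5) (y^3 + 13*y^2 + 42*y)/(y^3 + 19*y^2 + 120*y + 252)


(1) = (l^2 + 10*l + 21)/(l^2 - 9*l + 14)
(2) = (4*x - 4)/(4*x^2 + 17*x + 4)
(3) = (m^2 - 7*m)/(m^3 + 6*m^2 - 37*m - 210)
(4) = (18*c^2 + 9*c*t + t^2)/(-35*c^2 + 2*c*t + t^2)
(5) = y/(y + 6)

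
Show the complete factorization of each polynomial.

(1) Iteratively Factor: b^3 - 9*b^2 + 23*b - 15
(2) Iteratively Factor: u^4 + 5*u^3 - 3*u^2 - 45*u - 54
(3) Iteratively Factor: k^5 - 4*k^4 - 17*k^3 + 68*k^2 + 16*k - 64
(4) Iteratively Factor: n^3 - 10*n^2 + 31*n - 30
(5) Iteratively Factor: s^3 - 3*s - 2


(1) = (b - 1)*(b^2 - 8*b + 15) = (b - 5)*(b - 1)*(b - 3)
(2) = (u + 3)*(u^3 + 2*u^2 - 9*u - 18) = (u + 2)*(u + 3)*(u^2 - 9) = (u + 2)*(u + 3)^2*(u - 3)
(3) = (k - 4)*(k^4 - 17*k^2 + 16) = (k - 4)*(k + 1)*(k^3 - k^2 - 16*k + 16) = (k - 4)*(k + 1)*(k + 4)*(k^2 - 5*k + 4) = (k - 4)^2*(k + 1)*(k + 4)*(k - 1)
(4) = (n - 2)*(n^2 - 8*n + 15) = (n - 3)*(n - 2)*(n - 5)
(5) = (s - 2)*(s^2 + 2*s + 1) = (s - 2)*(s + 1)*(s + 1)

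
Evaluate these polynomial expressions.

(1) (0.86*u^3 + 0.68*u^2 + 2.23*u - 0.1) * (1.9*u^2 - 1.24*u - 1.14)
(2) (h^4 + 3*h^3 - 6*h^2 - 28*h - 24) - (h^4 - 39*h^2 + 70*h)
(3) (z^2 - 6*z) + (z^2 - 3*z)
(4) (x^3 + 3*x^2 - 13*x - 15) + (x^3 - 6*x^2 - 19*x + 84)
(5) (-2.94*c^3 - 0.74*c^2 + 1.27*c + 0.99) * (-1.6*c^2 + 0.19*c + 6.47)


(1) = 1.634*u^5 + 0.2256*u^4 + 2.4134*u^3 - 3.7304*u^2 - 2.4182*u + 0.114
(2) = 3*h^3 + 33*h^2 - 98*h - 24
(3) = 2*z^2 - 9*z
(4) = 2*x^3 - 3*x^2 - 32*x + 69
(5) = 4.704*c^5 + 0.6254*c^4 - 21.1944*c^3 - 6.1305*c^2 + 8.405*c + 6.4053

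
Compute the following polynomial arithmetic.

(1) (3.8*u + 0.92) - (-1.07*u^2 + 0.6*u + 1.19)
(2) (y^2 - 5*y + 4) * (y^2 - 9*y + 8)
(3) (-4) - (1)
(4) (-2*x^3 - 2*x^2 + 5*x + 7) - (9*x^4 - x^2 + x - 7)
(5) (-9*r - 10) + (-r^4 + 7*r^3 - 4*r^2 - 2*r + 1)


(1) = 1.07*u^2 + 3.2*u - 0.27
(2) = y^4 - 14*y^3 + 57*y^2 - 76*y + 32
(3) = -5
(4) = -9*x^4 - 2*x^3 - x^2 + 4*x + 14
(5) = -r^4 + 7*r^3 - 4*r^2 - 11*r - 9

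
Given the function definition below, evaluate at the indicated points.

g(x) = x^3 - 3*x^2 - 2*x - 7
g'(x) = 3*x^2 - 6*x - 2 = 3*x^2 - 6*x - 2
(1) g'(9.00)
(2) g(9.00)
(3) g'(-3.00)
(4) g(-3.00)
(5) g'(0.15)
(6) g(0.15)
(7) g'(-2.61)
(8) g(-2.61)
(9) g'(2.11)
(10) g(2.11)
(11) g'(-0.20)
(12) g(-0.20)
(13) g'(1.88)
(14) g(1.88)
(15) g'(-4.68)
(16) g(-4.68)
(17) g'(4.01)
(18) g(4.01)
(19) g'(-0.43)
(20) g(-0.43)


(1) = 187.00
(2) = 461.00
(3) = 43.00
(4) = -55.00
(5) = -2.83
(6) = -7.36
(7) = 34.10
(8) = -40.00
(9) = -1.30
(10) = -15.18
(11) = -0.68
(12) = -6.73
(13) = -2.68
(14) = -14.72
(15) = 91.79
(16) = -165.85
(17) = 22.18
(18) = 1.22
(19) = 1.13
(20) = -6.77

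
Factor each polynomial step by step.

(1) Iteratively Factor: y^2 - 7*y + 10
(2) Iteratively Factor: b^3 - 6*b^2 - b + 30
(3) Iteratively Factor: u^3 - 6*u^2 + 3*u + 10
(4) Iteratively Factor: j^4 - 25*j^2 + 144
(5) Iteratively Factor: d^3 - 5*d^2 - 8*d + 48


(1) = (y - 2)*(y - 5)
(2) = (b - 3)*(b^2 - 3*b - 10) = (b - 5)*(b - 3)*(b + 2)
(3) = (u - 5)*(u^2 - u - 2) = (u - 5)*(u + 1)*(u - 2)
(4) = (j - 4)*(j^3 + 4*j^2 - 9*j - 36) = (j - 4)*(j + 4)*(j^2 - 9) = (j - 4)*(j + 3)*(j + 4)*(j - 3)
(5) = (d + 3)*(d^2 - 8*d + 16) = (d - 4)*(d + 3)*(d - 4)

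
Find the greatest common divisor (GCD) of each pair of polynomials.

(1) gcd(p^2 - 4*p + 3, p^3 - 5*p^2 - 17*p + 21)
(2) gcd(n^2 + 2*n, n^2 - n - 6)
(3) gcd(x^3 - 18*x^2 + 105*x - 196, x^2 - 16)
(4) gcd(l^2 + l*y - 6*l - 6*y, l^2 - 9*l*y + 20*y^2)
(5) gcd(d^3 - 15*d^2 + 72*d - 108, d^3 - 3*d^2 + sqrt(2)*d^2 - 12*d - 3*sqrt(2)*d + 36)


(1) = p - 1
(2) = gcd(n*(n + 2), (n - 3)*(n + 2)) = n + 2
(3) = gcd((x - 7)^2*(x - 4), (x - 4)*(x + 4)) = x - 4
(4) = gcd((l - 6)*(l + y), (l - 5*y)*(l - 4*y)) = 1
(5) = gcd((d - 6)^2*(d - 3), (d - 3)*(d - 2*sqrt(2))*(d + 3*sqrt(2))) = d - 3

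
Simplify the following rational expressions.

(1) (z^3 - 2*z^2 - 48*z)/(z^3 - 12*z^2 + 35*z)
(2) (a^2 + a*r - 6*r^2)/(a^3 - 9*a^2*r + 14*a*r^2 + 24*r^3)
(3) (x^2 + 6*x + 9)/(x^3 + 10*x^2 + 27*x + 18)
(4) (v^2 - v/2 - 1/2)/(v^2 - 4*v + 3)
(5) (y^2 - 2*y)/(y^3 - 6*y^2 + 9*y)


(1) = (z^2 - 2*z - 48)/(z^2 - 12*z + 35)
(2) = (a^2 + a*r - 6*r^2)/(a^3 - 9*a^2*r + 14*a*r^2 + 24*r^3)
(3) = (x + 3)/(x^2 + 7*x + 6)
(4) = (2*v + 1)/(2*v - 6)
(5) = (y - 2)/(y^2 - 6*y + 9)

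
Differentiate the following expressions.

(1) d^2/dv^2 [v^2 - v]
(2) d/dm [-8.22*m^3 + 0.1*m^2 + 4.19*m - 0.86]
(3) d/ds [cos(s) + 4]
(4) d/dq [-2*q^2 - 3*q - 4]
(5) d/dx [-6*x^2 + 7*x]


(1) = 2
(2) = -24.66*m^2 + 0.2*m + 4.19
(3) = -sin(s)
(4) = -4*q - 3
(5) = 7 - 12*x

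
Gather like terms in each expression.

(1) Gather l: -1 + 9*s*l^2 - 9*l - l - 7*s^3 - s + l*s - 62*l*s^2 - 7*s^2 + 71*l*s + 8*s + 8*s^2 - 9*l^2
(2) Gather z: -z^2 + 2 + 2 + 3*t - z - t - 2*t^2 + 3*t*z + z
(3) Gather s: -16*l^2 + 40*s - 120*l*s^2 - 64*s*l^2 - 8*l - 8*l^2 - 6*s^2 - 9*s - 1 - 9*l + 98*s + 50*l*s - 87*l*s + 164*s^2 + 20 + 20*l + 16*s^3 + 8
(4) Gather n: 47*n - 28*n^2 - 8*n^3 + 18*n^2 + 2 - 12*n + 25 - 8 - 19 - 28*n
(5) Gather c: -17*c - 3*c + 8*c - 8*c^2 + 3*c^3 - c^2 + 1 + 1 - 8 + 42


(1) = l^2*(9*s - 9) + l*(-62*s^2 + 72*s - 10) - 7*s^3 + s^2 + 7*s - 1
(2) = -2*t^2 + 3*t*z + 2*t - z^2 + 4
(3) = -24*l^2 + 3*l + 16*s^3 + s^2*(158 - 120*l) + s*(-64*l^2 - 37*l + 129) + 27
(4) = -8*n^3 - 10*n^2 + 7*n
(5) = 3*c^3 - 9*c^2 - 12*c + 36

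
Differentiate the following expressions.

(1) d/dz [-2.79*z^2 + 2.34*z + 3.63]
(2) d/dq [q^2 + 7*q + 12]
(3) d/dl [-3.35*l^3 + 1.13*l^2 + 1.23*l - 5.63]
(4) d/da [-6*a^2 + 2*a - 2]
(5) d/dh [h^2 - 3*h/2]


(1) = 2.34 - 5.58*z
(2) = 2*q + 7
(3) = -10.05*l^2 + 2.26*l + 1.23
(4) = 2 - 12*a
(5) = 2*h - 3/2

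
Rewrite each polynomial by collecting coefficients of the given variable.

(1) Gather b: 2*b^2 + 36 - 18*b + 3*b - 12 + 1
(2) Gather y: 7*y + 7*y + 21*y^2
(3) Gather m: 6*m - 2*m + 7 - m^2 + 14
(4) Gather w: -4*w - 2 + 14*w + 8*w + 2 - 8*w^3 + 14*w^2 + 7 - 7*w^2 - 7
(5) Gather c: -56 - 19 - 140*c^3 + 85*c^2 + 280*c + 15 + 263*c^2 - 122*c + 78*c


(1) = 2*b^2 - 15*b + 25
(2) = 21*y^2 + 14*y
(3) = -m^2 + 4*m + 21
(4) = -8*w^3 + 7*w^2 + 18*w
(5) = -140*c^3 + 348*c^2 + 236*c - 60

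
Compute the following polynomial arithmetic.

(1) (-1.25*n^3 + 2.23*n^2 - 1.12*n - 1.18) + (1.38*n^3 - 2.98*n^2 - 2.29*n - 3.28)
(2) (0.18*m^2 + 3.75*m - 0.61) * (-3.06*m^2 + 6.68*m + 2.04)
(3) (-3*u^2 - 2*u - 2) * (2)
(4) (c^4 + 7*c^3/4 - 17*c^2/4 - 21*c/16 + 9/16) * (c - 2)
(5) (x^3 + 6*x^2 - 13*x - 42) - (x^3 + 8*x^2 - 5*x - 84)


(1) = 0.13*n^3 - 0.75*n^2 - 3.41*n - 4.46
(2) = -0.5508*m^4 - 10.2726*m^3 + 27.2838*m^2 + 3.5752*m - 1.2444
(3) = -6*u^2 - 4*u - 4
(4) = c^5 - c^4/4 - 31*c^3/4 + 115*c^2/16 + 51*c/16 - 9/8
(5) = -2*x^2 - 8*x + 42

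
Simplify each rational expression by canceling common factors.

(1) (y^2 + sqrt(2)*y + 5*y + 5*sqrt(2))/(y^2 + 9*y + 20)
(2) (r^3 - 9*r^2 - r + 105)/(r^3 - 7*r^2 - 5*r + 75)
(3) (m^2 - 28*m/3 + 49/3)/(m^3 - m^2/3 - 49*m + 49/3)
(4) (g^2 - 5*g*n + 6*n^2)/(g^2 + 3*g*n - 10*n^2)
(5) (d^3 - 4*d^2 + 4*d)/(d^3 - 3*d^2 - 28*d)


(1) = (y + sqrt(2))/(y + 4)
(2) = (r - 7)/(r - 5)
(3) = (3*m - 7)/(3*m^2 + 20*m - 7)
(4) = (g - 3*n)/(g + 5*n)
(5) = (d^2 - 4*d + 4)/(d^2 - 3*d - 28)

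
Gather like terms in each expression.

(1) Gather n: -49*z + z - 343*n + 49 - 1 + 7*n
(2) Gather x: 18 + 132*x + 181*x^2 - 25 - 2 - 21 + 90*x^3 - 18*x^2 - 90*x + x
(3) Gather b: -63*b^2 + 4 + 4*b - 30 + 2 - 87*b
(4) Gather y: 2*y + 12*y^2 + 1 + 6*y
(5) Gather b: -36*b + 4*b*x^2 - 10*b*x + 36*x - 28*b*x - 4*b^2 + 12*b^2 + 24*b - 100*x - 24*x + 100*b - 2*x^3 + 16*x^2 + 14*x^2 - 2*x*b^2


(1) = -336*n - 48*z + 48
(2) = 90*x^3 + 163*x^2 + 43*x - 30
(3) = -63*b^2 - 83*b - 24
(4) = 12*y^2 + 8*y + 1
(5) = b^2*(8 - 2*x) + b*(4*x^2 - 38*x + 88) - 2*x^3 + 30*x^2 - 88*x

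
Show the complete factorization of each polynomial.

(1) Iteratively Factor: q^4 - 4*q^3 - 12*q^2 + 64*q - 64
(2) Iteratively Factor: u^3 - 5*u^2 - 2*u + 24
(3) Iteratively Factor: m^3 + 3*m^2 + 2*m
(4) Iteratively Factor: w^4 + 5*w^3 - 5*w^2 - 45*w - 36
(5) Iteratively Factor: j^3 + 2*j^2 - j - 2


(1) = (q - 4)*(q^3 - 12*q + 16) = (q - 4)*(q - 2)*(q^2 + 2*q - 8) = (q - 4)*(q - 2)*(q + 4)*(q - 2)
(2) = (u - 4)*(u^2 - u - 6) = (u - 4)*(u - 3)*(u + 2)
(3) = (m)*(m^2 + 3*m + 2) = m*(m + 1)*(m + 2)
(4) = (w + 3)*(w^3 + 2*w^2 - 11*w - 12) = (w - 3)*(w + 3)*(w^2 + 5*w + 4) = (w - 3)*(w + 3)*(w + 4)*(w + 1)
(5) = (j + 2)*(j^2 - 1) = (j - 1)*(j + 2)*(j + 1)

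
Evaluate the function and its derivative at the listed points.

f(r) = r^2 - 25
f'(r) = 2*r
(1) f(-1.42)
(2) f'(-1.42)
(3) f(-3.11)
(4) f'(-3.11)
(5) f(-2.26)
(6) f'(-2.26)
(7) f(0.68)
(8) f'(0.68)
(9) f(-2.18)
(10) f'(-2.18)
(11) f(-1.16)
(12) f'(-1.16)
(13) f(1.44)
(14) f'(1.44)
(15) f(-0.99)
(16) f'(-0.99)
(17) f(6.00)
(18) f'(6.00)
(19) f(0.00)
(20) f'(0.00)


(1) = -22.98
(2) = -2.84
(3) = -15.33
(4) = -6.22
(5) = -19.89
(6) = -4.52
(7) = -24.54
(8) = 1.36
(9) = -20.25
(10) = -4.36
(11) = -23.65
(12) = -2.32
(13) = -22.93
(14) = 2.88
(15) = -24.02
(16) = -1.98
(17) = 11.00
(18) = 12.00
(19) = -25.00
(20) = 0.00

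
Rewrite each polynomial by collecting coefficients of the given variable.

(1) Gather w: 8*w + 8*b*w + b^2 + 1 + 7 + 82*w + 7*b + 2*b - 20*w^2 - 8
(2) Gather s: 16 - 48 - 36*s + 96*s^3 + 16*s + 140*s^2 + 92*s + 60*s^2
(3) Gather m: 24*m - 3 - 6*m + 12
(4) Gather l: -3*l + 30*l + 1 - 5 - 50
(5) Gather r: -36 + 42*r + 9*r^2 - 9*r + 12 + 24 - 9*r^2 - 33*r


(1) = b^2 + 9*b - 20*w^2 + w*(8*b + 90)
(2) = 96*s^3 + 200*s^2 + 72*s - 32
(3) = 18*m + 9
(4) = 27*l - 54
(5) = 0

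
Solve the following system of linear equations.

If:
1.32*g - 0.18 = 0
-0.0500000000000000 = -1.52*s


Then:
g = 0.14
s = 0.03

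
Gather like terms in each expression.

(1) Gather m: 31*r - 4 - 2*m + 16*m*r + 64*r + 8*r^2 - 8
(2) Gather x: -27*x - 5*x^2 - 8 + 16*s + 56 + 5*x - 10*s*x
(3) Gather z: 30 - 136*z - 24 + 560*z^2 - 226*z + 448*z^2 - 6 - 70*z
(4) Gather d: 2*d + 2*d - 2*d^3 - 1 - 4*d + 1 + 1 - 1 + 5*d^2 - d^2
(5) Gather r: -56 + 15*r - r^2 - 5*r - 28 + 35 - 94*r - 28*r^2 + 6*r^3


(1) = m*(16*r - 2) + 8*r^2 + 95*r - 12
(2) = 16*s - 5*x^2 + x*(-10*s - 22) + 48
(3) = 1008*z^2 - 432*z
(4) = -2*d^3 + 4*d^2
(5) = 6*r^3 - 29*r^2 - 84*r - 49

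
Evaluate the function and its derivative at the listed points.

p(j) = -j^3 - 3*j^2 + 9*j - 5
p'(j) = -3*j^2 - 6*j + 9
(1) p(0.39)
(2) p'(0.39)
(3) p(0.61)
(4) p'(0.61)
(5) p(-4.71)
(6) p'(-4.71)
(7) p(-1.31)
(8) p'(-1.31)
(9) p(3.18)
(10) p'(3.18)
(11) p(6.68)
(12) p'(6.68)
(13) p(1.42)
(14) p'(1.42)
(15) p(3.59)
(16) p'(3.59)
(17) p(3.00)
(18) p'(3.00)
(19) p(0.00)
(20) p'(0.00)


(1) = -2.01
(2) = 6.20
(3) = -0.85
(4) = 4.22
(5) = -9.46
(6) = -29.29
(7) = -19.69
(8) = 11.71
(9) = -38.87
(10) = -40.42
(11) = -376.82
(12) = -164.95
(13) = -1.13
(14) = -5.57
(15) = -57.62
(16) = -51.20
(17) = -32.00
(18) = -36.00
(19) = -5.00
(20) = 9.00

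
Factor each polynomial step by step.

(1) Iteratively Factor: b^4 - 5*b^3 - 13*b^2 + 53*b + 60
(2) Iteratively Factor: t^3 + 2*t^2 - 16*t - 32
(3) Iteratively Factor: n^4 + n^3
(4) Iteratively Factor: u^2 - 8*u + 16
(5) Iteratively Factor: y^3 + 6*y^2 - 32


(1) = (b + 1)*(b^3 - 6*b^2 - 7*b + 60) = (b - 5)*(b + 1)*(b^2 - b - 12) = (b - 5)*(b - 4)*(b + 1)*(b + 3)
(2) = (t - 4)*(t^2 + 6*t + 8) = (t - 4)*(t + 2)*(t + 4)
(3) = (n)*(n^3 + n^2) = n*(n + 1)*(n^2) = n^2*(n + 1)*(n)
(4) = (u - 4)*(u - 4)
(5) = (y + 4)*(y^2 + 2*y - 8) = (y + 4)^2*(y - 2)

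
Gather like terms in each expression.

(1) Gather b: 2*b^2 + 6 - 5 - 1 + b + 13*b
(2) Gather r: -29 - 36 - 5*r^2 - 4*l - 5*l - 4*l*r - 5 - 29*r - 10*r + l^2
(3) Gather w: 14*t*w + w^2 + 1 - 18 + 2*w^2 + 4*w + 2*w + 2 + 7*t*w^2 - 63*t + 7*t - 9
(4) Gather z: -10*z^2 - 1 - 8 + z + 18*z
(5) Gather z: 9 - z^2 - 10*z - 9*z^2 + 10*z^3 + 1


(1) = 2*b^2 + 14*b
(2) = l^2 - 9*l - 5*r^2 + r*(-4*l - 39) - 70
(3) = -56*t + w^2*(7*t + 3) + w*(14*t + 6) - 24
(4) = -10*z^2 + 19*z - 9
(5) = 10*z^3 - 10*z^2 - 10*z + 10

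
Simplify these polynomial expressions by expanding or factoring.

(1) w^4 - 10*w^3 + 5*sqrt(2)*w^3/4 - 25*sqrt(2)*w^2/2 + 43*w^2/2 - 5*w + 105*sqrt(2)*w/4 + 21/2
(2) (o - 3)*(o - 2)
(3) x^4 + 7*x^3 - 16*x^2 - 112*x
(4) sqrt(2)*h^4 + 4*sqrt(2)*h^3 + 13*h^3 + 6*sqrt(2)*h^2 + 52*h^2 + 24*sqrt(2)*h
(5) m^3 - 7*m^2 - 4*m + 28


(1) = (w - 7)*(w - 3)*(sqrt(2)*w/2 + 1)*(sqrt(2)*w + 1/2)
(2) = o^2 - 5*o + 6
(3) = x*(x - 4)*(x + 4)*(x + 7)
(4) = h*(h + 4)*(h + 6*sqrt(2))*(sqrt(2)*h + 1)
(5) = (m - 7)*(m - 2)*(m + 2)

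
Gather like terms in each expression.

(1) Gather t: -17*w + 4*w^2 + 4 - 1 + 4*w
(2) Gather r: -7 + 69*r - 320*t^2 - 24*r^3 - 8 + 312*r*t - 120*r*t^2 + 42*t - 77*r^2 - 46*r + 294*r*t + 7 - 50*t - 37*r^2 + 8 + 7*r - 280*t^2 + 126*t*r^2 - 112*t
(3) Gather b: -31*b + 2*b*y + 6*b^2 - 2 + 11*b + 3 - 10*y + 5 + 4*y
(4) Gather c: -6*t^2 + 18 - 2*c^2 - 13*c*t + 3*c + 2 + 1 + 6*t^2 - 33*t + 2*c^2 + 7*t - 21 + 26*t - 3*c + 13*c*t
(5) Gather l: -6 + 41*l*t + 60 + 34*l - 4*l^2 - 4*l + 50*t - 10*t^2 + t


(1) = 4*w^2 - 13*w + 3
(2) = -24*r^3 + r^2*(126*t - 114) + r*(-120*t^2 + 606*t + 30) - 600*t^2 - 120*t
(3) = 6*b^2 + b*(2*y - 20) - 6*y + 6
(4) = 0
(5) = -4*l^2 + l*(41*t + 30) - 10*t^2 + 51*t + 54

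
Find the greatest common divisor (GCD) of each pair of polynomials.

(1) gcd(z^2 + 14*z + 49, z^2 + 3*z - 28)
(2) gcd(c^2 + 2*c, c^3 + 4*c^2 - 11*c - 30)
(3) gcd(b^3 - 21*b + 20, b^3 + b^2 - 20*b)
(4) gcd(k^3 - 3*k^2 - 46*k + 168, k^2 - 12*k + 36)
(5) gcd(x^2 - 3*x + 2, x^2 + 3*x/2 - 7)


(1) = gcd((z + 7)^2, (z - 4)*(z + 7)) = z + 7
(2) = c + 2
(3) = gcd((b - 4)*(b - 1)*(b + 5), b*(b - 4)*(b + 5)) = b^2 + b - 20
(4) = k - 6
(5) = x - 2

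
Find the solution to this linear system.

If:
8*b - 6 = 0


Then:
b = 3/4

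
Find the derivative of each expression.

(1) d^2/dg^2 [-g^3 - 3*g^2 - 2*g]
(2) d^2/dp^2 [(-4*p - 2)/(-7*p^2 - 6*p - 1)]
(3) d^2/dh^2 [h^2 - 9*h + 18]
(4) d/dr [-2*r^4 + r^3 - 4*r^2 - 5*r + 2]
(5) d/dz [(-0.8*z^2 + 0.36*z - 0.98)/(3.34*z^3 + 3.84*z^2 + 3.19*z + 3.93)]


(1) = -6*g - 6
(2) = 4*(4*(2*p + 1)*(7*p + 3)^2 - (42*p + 19)*(7*p^2 + 6*p + 1))/(7*p^2 + 6*p + 1)^3
(3) = 2
(4) = -8*r^3 + 3*r^2 - 8*r - 5
(5) = (2.672*z^4 - 2.4048*z^3 + 5.8852*z^2 + 1.2384*z + 4.541)/(11.1556*z^6 + 25.6512*z^5 + 36.0548*z^4 + 50.7516*z^3 + 40.3585*z^2 + 25.0734*z + 15.4449)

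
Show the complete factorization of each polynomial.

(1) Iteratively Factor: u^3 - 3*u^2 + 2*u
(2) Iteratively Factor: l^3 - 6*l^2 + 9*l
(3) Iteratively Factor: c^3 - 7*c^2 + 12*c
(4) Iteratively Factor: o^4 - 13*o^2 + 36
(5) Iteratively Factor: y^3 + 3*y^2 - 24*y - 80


(1) = (u - 1)*(u^2 - 2*u) = (u - 2)*(u - 1)*(u)
(2) = (l)*(l^2 - 6*l + 9) = l*(l - 3)*(l - 3)
(3) = (c - 4)*(c^2 - 3*c) = c*(c - 4)*(c - 3)
(4) = (o - 2)*(o^3 + 2*o^2 - 9*o - 18) = (o - 2)*(o + 3)*(o^2 - o - 6) = (o - 2)*(o + 2)*(o + 3)*(o - 3)
(5) = (y - 5)*(y^2 + 8*y + 16) = (y - 5)*(y + 4)*(y + 4)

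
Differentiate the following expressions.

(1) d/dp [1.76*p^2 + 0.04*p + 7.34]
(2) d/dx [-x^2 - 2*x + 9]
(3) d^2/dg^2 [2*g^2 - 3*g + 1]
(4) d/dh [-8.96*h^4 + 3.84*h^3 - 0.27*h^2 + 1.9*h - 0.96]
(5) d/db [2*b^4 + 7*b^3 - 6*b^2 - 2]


(1) = 3.52*p + 0.04
(2) = -2*x - 2
(3) = 4
(4) = -35.84*h^3 + 11.52*h^2 - 0.54*h + 1.9
(5) = b*(8*b^2 + 21*b - 12)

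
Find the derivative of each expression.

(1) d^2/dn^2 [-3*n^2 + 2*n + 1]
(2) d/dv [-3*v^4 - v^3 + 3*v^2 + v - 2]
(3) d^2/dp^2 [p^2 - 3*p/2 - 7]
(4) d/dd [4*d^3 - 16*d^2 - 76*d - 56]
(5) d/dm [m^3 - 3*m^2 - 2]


(1) = -6
(2) = -12*v^3 - 3*v^2 + 6*v + 1
(3) = 2
(4) = 12*d^2 - 32*d - 76
(5) = 3*m*(m - 2)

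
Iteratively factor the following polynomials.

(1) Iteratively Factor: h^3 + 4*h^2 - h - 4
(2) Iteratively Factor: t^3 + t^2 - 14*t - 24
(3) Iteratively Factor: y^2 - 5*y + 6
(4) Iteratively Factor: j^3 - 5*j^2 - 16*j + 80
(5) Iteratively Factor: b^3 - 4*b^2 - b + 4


(1) = (h - 1)*(h^2 + 5*h + 4) = (h - 1)*(h + 1)*(h + 4)
(2) = (t - 4)*(t^2 + 5*t + 6) = (t - 4)*(t + 2)*(t + 3)
(3) = (y - 2)*(y - 3)
(4) = (j - 4)*(j^2 - j - 20) = (j - 5)*(j - 4)*(j + 4)
(5) = (b - 4)*(b^2 - 1) = (b - 4)*(b - 1)*(b + 1)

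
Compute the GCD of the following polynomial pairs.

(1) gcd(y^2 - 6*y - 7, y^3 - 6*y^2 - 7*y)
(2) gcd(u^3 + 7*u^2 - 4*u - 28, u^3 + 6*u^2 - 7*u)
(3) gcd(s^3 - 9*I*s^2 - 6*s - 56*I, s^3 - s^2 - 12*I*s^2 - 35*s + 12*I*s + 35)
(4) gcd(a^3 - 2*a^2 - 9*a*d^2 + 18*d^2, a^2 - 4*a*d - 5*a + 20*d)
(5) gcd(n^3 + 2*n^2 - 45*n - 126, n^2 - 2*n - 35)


(1) = gcd((y - 7)*(y + 1), y*(y - 7)*(y + 1)) = y^2 - 6*y - 7
(2) = gcd((u - 2)*(u + 2)*(u + 7), u*(u - 1)*(u + 7)) = u + 7
(3) = gcd((s - 7*I)*(s - 4*I)*(s + 2*I), (s - 1)*(s - 7*I)*(s - 5*I)) = s - 7*I
(4) = gcd((a - 2)*(a - 3*d)*(a + 3*d), (a - 5)*(a - 4*d)) = 1
(5) = gcd((n - 7)*(n + 3)*(n + 6), (n - 7)*(n + 5)) = n - 7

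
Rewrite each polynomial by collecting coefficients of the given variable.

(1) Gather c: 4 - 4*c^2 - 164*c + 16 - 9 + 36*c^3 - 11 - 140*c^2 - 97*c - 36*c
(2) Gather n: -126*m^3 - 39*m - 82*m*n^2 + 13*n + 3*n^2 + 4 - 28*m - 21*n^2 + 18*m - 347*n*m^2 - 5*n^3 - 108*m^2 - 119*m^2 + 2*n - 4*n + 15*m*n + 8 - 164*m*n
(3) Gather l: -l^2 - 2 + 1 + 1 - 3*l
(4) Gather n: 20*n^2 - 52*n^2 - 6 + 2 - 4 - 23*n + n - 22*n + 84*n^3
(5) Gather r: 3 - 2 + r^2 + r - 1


(1) = 36*c^3 - 144*c^2 - 297*c
(2) = -126*m^3 - 227*m^2 - 49*m - 5*n^3 + n^2*(-82*m - 18) + n*(-347*m^2 - 149*m + 11) + 12
(3) = -l^2 - 3*l
(4) = 84*n^3 - 32*n^2 - 44*n - 8
(5) = r^2 + r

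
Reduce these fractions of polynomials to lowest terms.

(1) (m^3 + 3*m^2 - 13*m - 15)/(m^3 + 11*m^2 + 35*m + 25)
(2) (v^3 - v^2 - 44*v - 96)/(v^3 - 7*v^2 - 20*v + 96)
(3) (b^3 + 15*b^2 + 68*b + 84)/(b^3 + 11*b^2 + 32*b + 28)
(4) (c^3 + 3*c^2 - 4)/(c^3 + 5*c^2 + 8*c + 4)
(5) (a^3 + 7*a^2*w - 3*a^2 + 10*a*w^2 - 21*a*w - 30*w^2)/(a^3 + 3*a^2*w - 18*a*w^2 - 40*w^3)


(1) = (m - 3)/(m + 5)
(2) = (v + 3)/(v - 3)
(3) = (b + 6)/(b + 2)
(4) = (c - 1)/(c + 1)
(5) = (3 - a)/(-a + 4*w)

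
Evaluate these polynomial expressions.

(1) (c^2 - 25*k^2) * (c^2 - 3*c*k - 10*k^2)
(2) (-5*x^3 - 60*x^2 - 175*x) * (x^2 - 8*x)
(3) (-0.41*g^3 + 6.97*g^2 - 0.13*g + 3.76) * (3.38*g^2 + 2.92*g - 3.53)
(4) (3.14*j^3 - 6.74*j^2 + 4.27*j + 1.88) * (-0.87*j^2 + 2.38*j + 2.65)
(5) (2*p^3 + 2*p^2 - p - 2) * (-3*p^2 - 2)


(1) = c^4 - 3*c^3*k - 35*c^2*k^2 + 75*c*k^3 + 250*k^4
(2) = -5*x^5 - 20*x^4 + 305*x^3 + 1400*x^2
(3) = -1.3858*g^5 + 22.3614*g^4 + 21.3603*g^3 - 12.2749*g^2 + 11.4381*g - 13.2728
(4) = -2.7318*j^5 + 13.337*j^4 - 11.4351*j^3 - 9.334*j^2 + 15.7899*j + 4.982
(5) = -6*p^5 - 6*p^4 - p^3 + 2*p^2 + 2*p + 4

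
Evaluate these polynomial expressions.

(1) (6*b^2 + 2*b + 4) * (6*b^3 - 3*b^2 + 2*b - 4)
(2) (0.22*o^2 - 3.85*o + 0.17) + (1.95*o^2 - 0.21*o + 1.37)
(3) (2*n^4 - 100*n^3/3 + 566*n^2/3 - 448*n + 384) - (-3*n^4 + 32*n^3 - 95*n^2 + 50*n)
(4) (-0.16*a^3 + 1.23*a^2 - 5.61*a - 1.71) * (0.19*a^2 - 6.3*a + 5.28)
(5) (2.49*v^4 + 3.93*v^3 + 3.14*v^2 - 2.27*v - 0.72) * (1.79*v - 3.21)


(1) = 36*b^5 - 6*b^4 + 30*b^3 - 32*b^2 - 16
(2) = 2.17*o^2 - 4.06*o + 1.54
(3) = 5*n^4 - 196*n^3/3 + 851*n^2/3 - 498*n + 384
(4) = -0.0304*a^5 + 1.2417*a^4 - 9.6597*a^3 + 41.5125*a^2 - 18.8478*a - 9.0288
(5) = 4.4571*v^5 - 0.9582*v^4 - 6.9947*v^3 - 14.1427*v^2 + 5.9979*v + 2.3112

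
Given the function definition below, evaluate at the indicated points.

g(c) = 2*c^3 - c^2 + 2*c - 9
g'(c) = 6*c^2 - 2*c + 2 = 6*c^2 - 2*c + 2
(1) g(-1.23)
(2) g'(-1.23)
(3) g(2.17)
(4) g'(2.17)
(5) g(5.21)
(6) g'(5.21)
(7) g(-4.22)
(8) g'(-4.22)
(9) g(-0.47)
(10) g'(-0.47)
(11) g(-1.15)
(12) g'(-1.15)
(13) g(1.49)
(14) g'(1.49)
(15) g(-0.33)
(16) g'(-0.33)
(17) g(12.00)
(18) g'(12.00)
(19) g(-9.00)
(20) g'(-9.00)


(1) = -16.69
(2) = 13.54
(3) = 11.07
(4) = 25.91
(5) = 257.12
(6) = 154.44
(7) = -185.55
(8) = 117.29
(9) = -10.37
(10) = 4.27
(11) = -15.66
(12) = 12.23
(13) = -1.62
(14) = 12.34
(15) = -9.84
(16) = 3.31
(17) = 3327.00
(18) = 842.00
(19) = -1566.00
(20) = 506.00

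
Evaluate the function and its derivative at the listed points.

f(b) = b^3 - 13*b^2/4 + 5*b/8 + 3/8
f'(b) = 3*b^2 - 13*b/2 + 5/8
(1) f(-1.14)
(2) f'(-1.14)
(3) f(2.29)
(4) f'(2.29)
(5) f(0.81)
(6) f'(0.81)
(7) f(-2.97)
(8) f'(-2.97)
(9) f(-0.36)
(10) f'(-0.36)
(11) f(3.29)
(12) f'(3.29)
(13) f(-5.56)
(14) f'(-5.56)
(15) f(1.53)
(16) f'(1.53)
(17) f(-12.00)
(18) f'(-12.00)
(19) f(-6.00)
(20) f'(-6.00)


(1) = -6.04
(2) = 11.93
(3) = -3.23
(4) = 1.47
(5) = -0.72
(6) = -2.67
(7) = -56.35
(8) = 46.39
(9) = -0.32
(10) = 3.35
(11) = 2.86
(12) = 11.71
(13) = -275.45
(14) = 129.51
(15) = -2.70
(16) = -2.30
(17) = -2203.12
(18) = 510.62
(19) = -336.38
(20) = 147.62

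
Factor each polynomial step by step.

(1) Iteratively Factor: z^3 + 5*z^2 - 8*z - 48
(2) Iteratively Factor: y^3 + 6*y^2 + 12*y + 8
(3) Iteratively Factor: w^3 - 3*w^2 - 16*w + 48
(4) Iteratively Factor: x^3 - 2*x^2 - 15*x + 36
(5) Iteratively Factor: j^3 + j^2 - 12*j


(1) = (z + 4)*(z^2 + z - 12) = (z - 3)*(z + 4)*(z + 4)
(2) = (y + 2)*(y^2 + 4*y + 4) = (y + 2)^2*(y + 2)
(3) = (w - 3)*(w^2 - 16) = (w - 3)*(w + 4)*(w - 4)
(4) = (x - 3)*(x^2 + x - 12) = (x - 3)^2*(x + 4)
(5) = (j - 3)*(j^2 + 4*j) = j*(j - 3)*(j + 4)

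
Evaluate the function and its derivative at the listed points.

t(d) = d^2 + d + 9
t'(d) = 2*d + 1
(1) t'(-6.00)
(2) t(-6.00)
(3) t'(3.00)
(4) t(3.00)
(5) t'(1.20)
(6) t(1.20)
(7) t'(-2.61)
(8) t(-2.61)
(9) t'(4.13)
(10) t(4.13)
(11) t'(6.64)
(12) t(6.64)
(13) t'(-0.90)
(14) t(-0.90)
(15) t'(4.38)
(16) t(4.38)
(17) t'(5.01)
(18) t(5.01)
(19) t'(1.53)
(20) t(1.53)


(1) = -11.00
(2) = 39.00
(3) = 7.00
(4) = 21.00
(5) = 3.40
(6) = 11.64
(7) = -4.22
(8) = 13.20
(9) = 9.26
(10) = 30.19
(11) = 14.28
(12) = 59.73
(13) = -0.80
(14) = 8.91
(15) = 9.76
(16) = 32.56
(17) = 11.02
(18) = 39.11
(19) = 4.06
(20) = 12.87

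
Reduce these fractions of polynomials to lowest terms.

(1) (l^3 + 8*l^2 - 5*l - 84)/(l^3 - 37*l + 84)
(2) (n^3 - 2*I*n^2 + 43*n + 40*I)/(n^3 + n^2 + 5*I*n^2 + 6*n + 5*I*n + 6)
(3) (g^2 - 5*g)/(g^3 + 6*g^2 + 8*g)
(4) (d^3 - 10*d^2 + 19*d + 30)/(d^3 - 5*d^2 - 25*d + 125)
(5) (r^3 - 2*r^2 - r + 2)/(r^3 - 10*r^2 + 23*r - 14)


(1) = (l + 4)/(l - 4)
(2) = (n^3 - 2*I*n^2 + 43*n + 40*I)/(n^3 + n^2*(1 + 5*I) + n*(6 + 5*I) + 6)
(3) = (g - 5)/(g^2 + 6*g + 8)
(4) = (d^2 - 5*d - 6)/(d^2 - 25)
(5) = (r + 1)/(r - 7)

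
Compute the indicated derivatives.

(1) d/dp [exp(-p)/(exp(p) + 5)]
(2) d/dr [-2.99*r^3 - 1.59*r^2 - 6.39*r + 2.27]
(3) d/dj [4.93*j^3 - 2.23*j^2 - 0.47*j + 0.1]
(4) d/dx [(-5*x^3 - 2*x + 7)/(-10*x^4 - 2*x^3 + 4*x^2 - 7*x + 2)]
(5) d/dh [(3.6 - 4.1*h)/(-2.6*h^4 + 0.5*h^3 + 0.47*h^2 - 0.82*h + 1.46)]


(1) = (-2*exp(p) - 5)*exp(-p)/(exp(2*p) + 10*exp(p) + 25)
(2) = -8.97*r^2 - 3.18*r - 6.39
(3) = 14.79*j^2 - 4.46*j - 0.47
(4) = (-50*x^6 - 80*x^4 + 342*x^3 + 20*x^2 - 56*x + 45)/(100*x^8 + 40*x^7 - 76*x^6 + 124*x^5 + 4*x^4 - 64*x^3 + 65*x^2 - 28*x + 4)
(5) = (-31.98*h^4 + 41.54*h^3 - 3.473*h^2 - 3.384*h - 3.034)/(6.76*h^8 - 2.6*h^7 - 2.194*h^6 + 4.734*h^5 - 8.1911*h^4 + 0.6892*h^3 + 2.0448*h^2 - 2.3944*h + 2.1316)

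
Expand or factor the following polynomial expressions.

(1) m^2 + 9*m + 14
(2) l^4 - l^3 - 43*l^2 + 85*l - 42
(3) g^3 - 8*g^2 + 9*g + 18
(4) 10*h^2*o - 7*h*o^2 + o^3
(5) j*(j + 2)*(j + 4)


(1) = (m + 2)*(m + 7)
(2) = (l - 6)*(l - 1)^2*(l + 7)
(3) = (g - 6)*(g - 3)*(g + 1)
(4) = o*(-5*h + o)*(-2*h + o)
(5) = j^3 + 6*j^2 + 8*j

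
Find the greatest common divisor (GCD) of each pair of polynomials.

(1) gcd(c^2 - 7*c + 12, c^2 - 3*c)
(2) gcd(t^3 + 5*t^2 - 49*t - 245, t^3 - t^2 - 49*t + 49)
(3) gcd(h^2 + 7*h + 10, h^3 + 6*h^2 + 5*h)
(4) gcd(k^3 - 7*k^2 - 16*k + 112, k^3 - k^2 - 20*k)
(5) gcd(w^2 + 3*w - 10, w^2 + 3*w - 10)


(1) = gcd((c - 4)*(c - 3), c*(c - 3)) = c - 3
(2) = gcd((t - 7)*(t + 5)*(t + 7), (t - 7)*(t - 1)*(t + 7)) = t^2 - 49
(3) = h + 5
(4) = gcd((k - 7)*(k - 4)*(k + 4), k*(k - 5)*(k + 4)) = k + 4
(5) = w^2 + 3*w - 10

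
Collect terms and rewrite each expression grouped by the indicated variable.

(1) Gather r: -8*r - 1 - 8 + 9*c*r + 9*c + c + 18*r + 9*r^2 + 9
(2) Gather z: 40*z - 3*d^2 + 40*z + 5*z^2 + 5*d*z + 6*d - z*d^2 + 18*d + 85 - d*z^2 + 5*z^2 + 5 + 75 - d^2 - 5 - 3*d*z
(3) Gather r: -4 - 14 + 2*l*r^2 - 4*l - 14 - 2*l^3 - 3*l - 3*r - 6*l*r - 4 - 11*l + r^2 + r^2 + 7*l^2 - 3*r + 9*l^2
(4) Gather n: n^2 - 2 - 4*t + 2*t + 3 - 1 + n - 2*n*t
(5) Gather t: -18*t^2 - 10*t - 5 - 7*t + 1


(1) = 10*c + 9*r^2 + r*(9*c + 10)
(2) = -4*d^2 + 24*d + z^2*(10 - d) + z*(-d^2 + 2*d + 80) + 160
(3) = -2*l^3 + 16*l^2 - 18*l + r^2*(2*l + 2) + r*(-6*l - 6) - 36
(4) = n^2 + n*(1 - 2*t) - 2*t
(5) = -18*t^2 - 17*t - 4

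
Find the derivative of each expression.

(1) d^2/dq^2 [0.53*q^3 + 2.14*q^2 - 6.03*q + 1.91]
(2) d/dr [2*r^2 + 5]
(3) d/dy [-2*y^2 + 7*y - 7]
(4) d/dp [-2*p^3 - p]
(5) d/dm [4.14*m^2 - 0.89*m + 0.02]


(1) = 3.18*q + 4.28
(2) = 4*r
(3) = 7 - 4*y
(4) = -6*p^2 - 1
(5) = 8.28*m - 0.89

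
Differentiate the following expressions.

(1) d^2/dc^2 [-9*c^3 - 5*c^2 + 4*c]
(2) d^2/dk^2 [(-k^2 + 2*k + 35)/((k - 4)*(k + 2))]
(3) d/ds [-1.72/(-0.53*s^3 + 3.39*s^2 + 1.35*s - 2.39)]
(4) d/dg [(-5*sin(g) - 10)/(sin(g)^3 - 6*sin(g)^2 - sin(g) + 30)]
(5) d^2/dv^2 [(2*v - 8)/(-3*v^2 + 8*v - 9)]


(1) = -54*c - 10
(2) = 162*(k^2 - 2*k + 4)/(k^6 - 6*k^5 - 12*k^4 + 88*k^3 + 96*k^2 - 384*k - 512)
(3) = (-2.7348*s^2 + 11.6616*s + 2.322)/(0.53*s^3 - 3.39*s^2 - 1.35*s + 2.39)^2
(4) = 10*(sin(g) - 4)*cos(g)/((sin(g) - 5)^2*(sin(g) - 3)^2)
(5) = 4*(-4*(v - 4)*(3*v - 4)^2 + (9*v - 20)*(3*v^2 - 8*v + 9))/(3*v^2 - 8*v + 9)^3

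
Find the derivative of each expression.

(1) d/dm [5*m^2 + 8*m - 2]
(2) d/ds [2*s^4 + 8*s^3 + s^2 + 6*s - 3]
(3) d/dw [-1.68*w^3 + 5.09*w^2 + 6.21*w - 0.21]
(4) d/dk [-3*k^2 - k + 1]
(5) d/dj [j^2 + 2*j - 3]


(1) = 10*m + 8
(2) = 8*s^3 + 24*s^2 + 2*s + 6
(3) = -5.04*w^2 + 10.18*w + 6.21
(4) = -6*k - 1
(5) = 2*j + 2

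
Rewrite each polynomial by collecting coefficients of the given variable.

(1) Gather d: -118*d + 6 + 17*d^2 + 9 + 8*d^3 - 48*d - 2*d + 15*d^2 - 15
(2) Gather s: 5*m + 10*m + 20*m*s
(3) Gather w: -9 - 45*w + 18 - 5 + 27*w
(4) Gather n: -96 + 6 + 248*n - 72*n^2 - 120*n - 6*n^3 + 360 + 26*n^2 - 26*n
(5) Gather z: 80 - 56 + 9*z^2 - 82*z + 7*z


(1) = 8*d^3 + 32*d^2 - 168*d
(2) = 20*m*s + 15*m
(3) = 4 - 18*w
(4) = -6*n^3 - 46*n^2 + 102*n + 270
(5) = 9*z^2 - 75*z + 24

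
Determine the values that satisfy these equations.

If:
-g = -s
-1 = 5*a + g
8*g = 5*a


Then:
a = -8/45
g = -1/9
s = -1/9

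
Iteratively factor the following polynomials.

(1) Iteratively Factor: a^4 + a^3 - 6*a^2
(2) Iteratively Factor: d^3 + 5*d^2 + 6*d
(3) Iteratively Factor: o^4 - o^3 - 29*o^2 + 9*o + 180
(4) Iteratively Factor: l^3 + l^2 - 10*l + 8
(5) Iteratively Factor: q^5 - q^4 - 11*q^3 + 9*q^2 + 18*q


(1) = (a)*(a^3 + a^2 - 6*a) = a*(a + 3)*(a^2 - 2*a) = a^2*(a + 3)*(a - 2)
(2) = (d + 3)*(d^2 + 2*d) = (d + 2)*(d + 3)*(d)
(3) = (o + 4)*(o^3 - 5*o^2 - 9*o + 45) = (o - 3)*(o + 4)*(o^2 - 2*o - 15) = (o - 3)*(o + 3)*(o + 4)*(o - 5)
(4) = (l - 1)*(l^2 + 2*l - 8) = (l - 2)*(l - 1)*(l + 4)
(5) = (q + 1)*(q^4 - 2*q^3 - 9*q^2 + 18*q) = (q - 3)*(q + 1)*(q^3 + q^2 - 6*q) = (q - 3)*(q - 2)*(q + 1)*(q^2 + 3*q) = q*(q - 3)*(q - 2)*(q + 1)*(q + 3)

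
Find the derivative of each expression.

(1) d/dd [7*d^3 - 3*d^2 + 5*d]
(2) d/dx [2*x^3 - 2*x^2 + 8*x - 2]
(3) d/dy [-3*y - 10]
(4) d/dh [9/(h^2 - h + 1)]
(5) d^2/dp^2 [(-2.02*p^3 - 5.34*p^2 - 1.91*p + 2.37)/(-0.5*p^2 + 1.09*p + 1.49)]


(1) = 21*d^2 - 6*d + 5
(2) = 6*x^2 - 4*x + 8
(3) = -3
(4) = 9*(1 - 2*h)/(h^2 - h + 1)^2
(5) = (14.585324*p^3 + 39.998892*p^2 + 43.195212*p + 8.343712)/(0.125*p^6 - 0.8175*p^5 + 0.66465*p^4 + 3.577271*p^3 - 1.980657*p^2 - 7.259727*p - 3.307949)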